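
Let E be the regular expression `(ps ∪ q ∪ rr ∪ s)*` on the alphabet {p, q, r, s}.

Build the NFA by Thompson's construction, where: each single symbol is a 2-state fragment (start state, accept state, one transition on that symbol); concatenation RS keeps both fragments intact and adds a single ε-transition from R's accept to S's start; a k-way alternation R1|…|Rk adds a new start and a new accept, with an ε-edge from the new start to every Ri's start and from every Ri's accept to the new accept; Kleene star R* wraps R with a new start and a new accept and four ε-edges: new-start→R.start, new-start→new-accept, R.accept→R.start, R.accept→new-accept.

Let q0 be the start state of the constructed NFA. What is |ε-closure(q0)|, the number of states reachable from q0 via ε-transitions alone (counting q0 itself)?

7

Work bottom-up. For each fragment F, track |ε-closure(F.start)| and whether F's accept lies in that closure (i.e. whether F accepts ε). A single-symbol fragment has closure size 1 and does not accept ε.
  ps — same as the first factor's closure: C = 1
  rr — C equals the left operand's closure size = 1 (its accept is not ε-reachable, so the closure stops there)
  ps ∪ q ∪ rr ∪ s — C = 1 + 1 + 1 + 1 + 1 = 5 (the new accept is not ε-reachable since no branch accepts ε)
  (ps ∪ q ∪ rr ∪ s)* — C = 1 (new start) + 5 (body) + 1 (new accept) = 7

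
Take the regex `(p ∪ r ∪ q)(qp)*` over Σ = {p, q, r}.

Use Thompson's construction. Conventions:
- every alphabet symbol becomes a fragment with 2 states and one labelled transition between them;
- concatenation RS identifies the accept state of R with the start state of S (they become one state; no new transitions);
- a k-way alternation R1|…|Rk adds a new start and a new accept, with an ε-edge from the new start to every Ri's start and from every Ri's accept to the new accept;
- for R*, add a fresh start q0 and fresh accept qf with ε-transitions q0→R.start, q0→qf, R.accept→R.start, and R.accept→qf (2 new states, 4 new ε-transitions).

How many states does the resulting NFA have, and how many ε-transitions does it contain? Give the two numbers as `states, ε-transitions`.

By structural recursion:
Each of the 5 symbol leaves contributes 2 states and 0 ε-transitions.
  p ∪ r ∪ q → 8 states, 6 ε-transitions
  qp → 3 states, 0 ε-transitions
  (qp)* → 5 states, 4 ε-transitions
  (p ∪ r ∪ q)(qp)* → 12 states, 10 ε-transitions

12, 10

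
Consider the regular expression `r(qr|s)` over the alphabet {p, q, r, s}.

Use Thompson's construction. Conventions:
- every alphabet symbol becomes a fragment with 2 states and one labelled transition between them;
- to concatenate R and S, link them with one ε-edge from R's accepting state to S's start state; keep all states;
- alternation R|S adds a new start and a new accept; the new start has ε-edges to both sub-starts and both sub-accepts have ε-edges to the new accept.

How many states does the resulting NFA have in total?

Recursing over subexpressions:
Each of the 4 symbol leaves contributes a 2-state fragment.
  qr — 4 states
  qr|s — 8 states
  r(qr|s) — 10 states

10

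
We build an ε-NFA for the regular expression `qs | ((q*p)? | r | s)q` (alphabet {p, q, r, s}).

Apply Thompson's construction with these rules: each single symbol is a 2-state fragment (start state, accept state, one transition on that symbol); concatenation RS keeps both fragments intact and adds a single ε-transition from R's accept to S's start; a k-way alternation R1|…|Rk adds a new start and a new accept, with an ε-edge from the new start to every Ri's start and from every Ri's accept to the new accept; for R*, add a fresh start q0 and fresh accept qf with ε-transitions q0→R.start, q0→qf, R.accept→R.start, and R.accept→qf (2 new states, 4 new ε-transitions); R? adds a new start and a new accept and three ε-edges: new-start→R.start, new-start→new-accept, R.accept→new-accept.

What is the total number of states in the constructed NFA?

22

Per subexpression:
Each of the 7 symbol leaves contributes a 2-state fragment.
  qs — 4 states
  q* — 4 states
  q*p — 6 states
  (q*p)? — 8 states
  (q*p)? | r | s — 14 states
  ((q*p)? | r | s)q — 16 states
  qs | ((q*p)? | r | s)q — 22 states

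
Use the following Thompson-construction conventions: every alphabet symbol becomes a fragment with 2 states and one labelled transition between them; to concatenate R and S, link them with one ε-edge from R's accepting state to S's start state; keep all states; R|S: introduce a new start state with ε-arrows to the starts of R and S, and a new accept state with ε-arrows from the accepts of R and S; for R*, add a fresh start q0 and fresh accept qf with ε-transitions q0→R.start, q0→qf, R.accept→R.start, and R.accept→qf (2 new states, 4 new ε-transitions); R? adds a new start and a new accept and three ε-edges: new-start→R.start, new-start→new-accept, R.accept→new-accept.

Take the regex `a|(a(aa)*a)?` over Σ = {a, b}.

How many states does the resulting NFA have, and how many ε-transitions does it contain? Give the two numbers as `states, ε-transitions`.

16, 14

Bottom-up over the parse tree:
Each of the 5 symbol leaves contributes 2 states and 0 ε-transitions.
  aa → 4 states, 1 ε-transition
  (aa)* → 6 states, 5 ε-transitions
  a(aa)*a → 10 states, 7 ε-transitions
  (a(aa)*a)? → 12 states, 10 ε-transitions
  a|(a(aa)*a)? → 16 states, 14 ε-transitions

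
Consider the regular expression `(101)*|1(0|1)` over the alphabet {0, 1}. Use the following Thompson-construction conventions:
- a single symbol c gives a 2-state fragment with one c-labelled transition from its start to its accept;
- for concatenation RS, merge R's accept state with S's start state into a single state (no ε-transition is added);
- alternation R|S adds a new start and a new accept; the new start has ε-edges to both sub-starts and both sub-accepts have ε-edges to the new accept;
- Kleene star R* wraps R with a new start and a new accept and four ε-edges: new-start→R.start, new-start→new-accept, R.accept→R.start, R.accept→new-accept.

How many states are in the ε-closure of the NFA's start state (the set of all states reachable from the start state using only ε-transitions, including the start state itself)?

6

Compute the ε-closure size of each fragment's start state recursively; a symbol fragment's start has no outgoing ε-edge, so its closure is just itself (size 1).
  101 → same as the first factor's closure: C = 1
  (101)* → new start has ε-edges to the inner start and to the new accept, so C = 2 + 1 = 3
  0|1 → C = 1 + 1 + 1 = 3 (the new accept is not ε-reachable since no branch accepts ε)
  1(0|1) → same as the first factor's closure: C = 1
  (101)*|1(0|1) → C = 1 (new start) + (3 + 1) + 1 (new accept, since some branch ε-reaches its own accept) = 6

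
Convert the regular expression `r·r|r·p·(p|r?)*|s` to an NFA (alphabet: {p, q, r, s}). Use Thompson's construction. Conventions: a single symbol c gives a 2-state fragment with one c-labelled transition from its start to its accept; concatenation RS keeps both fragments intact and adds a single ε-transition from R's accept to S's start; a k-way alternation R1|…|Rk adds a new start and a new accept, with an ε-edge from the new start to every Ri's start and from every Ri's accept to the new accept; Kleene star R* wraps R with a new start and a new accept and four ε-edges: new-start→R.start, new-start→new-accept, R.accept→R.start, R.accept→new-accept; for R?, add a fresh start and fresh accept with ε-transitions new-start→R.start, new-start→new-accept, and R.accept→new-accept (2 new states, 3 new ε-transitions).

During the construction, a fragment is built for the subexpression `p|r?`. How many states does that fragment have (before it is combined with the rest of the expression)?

Fragment for `p|r?`:
Each of the 2 symbol leaves contributes a 2-state fragment.
  r? → 4 states
  p|r? → 8 states

8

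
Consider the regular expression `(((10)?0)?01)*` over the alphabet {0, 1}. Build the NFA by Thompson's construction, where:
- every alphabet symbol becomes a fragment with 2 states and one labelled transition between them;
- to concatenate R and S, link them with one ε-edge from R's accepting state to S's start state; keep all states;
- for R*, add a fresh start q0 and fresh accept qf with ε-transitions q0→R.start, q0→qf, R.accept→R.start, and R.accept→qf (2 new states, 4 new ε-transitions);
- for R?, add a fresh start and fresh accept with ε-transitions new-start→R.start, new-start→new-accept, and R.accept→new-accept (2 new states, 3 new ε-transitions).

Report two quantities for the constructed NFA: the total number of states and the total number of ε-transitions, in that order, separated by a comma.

Bottom-up over the parse tree:
Each of the 5 symbol leaves contributes 2 states and 0 ε-transitions.
  10 = 4 states, 1 ε-transition
  (10)? = 6 states, 4 ε-transitions
  (10)?0 = 8 states, 5 ε-transitions
  ((10)?0)? = 10 states, 8 ε-transitions
  ((10)?0)?01 = 14 states, 10 ε-transitions
  (((10)?0)?01)* = 16 states, 14 ε-transitions

16, 14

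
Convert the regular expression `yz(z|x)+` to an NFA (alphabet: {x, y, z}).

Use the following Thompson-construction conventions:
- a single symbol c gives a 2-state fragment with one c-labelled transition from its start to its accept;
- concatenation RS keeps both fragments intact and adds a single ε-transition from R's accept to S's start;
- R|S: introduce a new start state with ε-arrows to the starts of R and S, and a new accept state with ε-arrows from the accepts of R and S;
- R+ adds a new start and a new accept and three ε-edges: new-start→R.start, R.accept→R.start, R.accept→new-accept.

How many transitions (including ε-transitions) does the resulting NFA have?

13

By structural recursion:
Each of the 4 symbol leaves contributes 1 transition (1 symbol, 0 ε).
  z|x = 6 transitions (2 symbol, 4 ε)
  (z|x)+ = 9 transitions (2 symbol, 7 ε)
  yz(z|x)+ = 13 transitions (4 symbol, 9 ε)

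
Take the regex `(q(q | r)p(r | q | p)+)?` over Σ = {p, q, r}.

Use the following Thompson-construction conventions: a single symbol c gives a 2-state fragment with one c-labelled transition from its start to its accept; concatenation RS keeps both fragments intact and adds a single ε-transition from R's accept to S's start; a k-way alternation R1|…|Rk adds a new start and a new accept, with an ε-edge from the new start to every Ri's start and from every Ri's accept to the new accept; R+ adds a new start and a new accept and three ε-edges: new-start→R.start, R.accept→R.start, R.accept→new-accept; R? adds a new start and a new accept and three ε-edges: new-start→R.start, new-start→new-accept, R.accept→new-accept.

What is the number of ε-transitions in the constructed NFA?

Recursing over subexpressions:
Each of the 7 symbol leaves contributes 0 ε-transitions.
  q | r → 4 ε-transitions
  r | q | p → 6 ε-transitions
  (r | q | p)+ → 9 ε-transitions
  q(q | r)p(r | q | p)+ → 16 ε-transitions
  (q(q | r)p(r | q | p)+)? → 19 ε-transitions

19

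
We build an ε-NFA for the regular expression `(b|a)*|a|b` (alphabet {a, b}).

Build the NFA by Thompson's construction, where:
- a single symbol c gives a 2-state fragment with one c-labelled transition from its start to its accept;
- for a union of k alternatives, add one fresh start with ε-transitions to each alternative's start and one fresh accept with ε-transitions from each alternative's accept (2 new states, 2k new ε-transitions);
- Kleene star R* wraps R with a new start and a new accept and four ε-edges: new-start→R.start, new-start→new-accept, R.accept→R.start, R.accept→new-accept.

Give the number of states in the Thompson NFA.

14

Building bottom-up:
Each of the 4 symbol leaves contributes a 2-state fragment.
  b|a — 6 states
  (b|a)* — 8 states
  (b|a)*|a|b — 14 states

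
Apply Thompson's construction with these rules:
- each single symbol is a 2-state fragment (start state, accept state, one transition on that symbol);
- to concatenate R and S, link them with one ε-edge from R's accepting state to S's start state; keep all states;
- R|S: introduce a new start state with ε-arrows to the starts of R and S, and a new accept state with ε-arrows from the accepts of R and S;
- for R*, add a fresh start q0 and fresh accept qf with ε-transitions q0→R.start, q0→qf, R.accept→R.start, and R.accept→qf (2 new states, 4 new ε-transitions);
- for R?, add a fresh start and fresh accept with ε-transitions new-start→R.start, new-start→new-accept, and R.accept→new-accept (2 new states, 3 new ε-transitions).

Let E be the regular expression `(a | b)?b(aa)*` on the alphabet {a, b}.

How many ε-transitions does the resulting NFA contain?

14

Building bottom-up:
Each of the 5 symbol leaves contributes 0 ε-transitions.
  a | b — 4 ε-transitions
  (a | b)? — 7 ε-transitions
  aa — 1 ε-transition
  (aa)* — 5 ε-transitions
  (a | b)?b(aa)* — 14 ε-transitions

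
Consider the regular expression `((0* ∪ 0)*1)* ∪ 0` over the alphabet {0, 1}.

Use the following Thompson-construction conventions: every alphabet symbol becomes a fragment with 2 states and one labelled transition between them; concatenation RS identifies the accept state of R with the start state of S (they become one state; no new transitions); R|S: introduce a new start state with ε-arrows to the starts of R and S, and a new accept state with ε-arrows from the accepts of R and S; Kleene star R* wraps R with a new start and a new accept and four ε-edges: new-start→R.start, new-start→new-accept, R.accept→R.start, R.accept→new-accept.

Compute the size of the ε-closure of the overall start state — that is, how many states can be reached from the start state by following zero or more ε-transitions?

13

Compute the ε-closure size of each fragment's start state recursively; a symbol fragment's start has no outgoing ε-edge, so its closure is just itself (size 1).
  0* — C = 1 (new start) + 1 (body) + 1 (new accept) = 3
  0* ∪ 0 — new start ε-reaches every alternative's start; at least one alternative accepts ε, so the union's new accept is reached too: C = 1 + 3 + 1 + 1 = 6
  (0* ∪ 0)* — C = 1 (new start) + 6 (body) + 1 (new accept) = 8
  (0* ∪ 0)*1 — C = 8 + (1−1) = 8 (closure spills across the concat boundary because the left factor accepts ε)
  ((0* ∪ 0)*1)* — C = 1 (new start) + 8 (body) + 1 (new accept) = 10
  ((0* ∪ 0)*1)* ∪ 0 — C = 1 (new start) + (10 + 1) + 1 (new accept, since some branch ε-reaches its own accept) = 13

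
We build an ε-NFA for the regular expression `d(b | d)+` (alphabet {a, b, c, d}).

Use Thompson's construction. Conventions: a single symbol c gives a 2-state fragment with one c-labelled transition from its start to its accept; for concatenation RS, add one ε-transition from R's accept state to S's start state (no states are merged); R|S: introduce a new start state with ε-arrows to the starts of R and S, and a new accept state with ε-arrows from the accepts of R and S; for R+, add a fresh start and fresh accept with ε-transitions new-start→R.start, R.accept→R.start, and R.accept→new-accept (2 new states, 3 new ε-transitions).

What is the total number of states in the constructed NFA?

10

Building bottom-up:
Each of the 3 symbol leaves contributes a 2-state fragment.
  b | d — 6 states
  (b | d)+ — 8 states
  d(b | d)+ — 10 states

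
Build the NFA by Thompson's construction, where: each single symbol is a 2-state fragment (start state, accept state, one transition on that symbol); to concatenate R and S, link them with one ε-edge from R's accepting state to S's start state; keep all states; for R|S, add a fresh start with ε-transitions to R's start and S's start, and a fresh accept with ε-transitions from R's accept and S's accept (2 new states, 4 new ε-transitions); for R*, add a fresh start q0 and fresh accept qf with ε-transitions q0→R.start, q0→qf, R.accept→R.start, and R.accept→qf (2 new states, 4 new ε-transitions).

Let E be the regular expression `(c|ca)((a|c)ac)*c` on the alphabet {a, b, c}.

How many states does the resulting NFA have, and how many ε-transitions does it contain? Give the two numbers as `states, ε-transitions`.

22, 17

By structural recursion:
Each of the 8 symbol leaves contributes 2 states and 0 ε-transitions.
  ca : 4 states, 1 ε-transition
  c|ca : 8 states, 5 ε-transitions
  a|c : 6 states, 4 ε-transitions
  (a|c)ac : 10 states, 6 ε-transitions
  ((a|c)ac)* : 12 states, 10 ε-transitions
  (c|ca)((a|c)ac)*c : 22 states, 17 ε-transitions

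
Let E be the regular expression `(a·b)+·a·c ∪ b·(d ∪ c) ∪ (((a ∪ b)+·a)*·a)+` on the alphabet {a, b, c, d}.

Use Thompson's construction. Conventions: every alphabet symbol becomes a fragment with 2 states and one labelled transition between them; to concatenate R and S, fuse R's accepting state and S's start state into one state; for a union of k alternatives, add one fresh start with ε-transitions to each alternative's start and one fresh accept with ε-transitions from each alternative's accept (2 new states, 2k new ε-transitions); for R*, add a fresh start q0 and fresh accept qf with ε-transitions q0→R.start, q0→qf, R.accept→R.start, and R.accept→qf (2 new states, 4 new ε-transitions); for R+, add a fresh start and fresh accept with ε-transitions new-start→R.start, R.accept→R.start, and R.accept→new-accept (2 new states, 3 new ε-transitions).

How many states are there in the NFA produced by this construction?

Bottom-up over the parse tree:
Each of the 11 symbol leaves contributes a 2-state fragment.
  a·b : 3 states
  (a·b)+ : 5 states
  (a·b)+·a·c : 7 states
  d ∪ c : 6 states
  b·(d ∪ c) : 7 states
  a ∪ b : 6 states
  (a ∪ b)+ : 8 states
  (a ∪ b)+·a : 9 states
  ((a ∪ b)+·a)* : 11 states
  ((a ∪ b)+·a)*·a : 12 states
  (((a ∪ b)+·a)*·a)+ : 14 states
  (a·b)+·a·c ∪ b·(d ∪ c) ∪ (((a ∪ b)+·a)*·a)+ : 30 states

30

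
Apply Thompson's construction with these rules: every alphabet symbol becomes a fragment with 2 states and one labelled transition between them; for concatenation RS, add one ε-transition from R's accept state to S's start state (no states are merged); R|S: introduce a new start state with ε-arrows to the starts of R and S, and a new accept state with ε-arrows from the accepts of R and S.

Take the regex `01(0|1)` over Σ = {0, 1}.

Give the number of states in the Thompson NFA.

Per subexpression:
Each of the 4 symbol leaves contributes a 2-state fragment.
  0|1 : 6 states
  01(0|1) : 10 states

10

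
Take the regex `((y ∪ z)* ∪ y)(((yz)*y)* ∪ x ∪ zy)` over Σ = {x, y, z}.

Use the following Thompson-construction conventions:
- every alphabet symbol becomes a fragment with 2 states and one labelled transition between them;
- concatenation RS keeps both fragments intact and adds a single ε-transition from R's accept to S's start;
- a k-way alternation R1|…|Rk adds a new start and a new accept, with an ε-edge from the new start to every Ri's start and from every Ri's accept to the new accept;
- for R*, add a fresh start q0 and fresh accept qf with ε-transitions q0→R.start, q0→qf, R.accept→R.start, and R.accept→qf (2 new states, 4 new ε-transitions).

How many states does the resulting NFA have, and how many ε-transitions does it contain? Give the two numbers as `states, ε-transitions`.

Recursing over subexpressions:
Each of the 9 symbol leaves contributes 2 states and 0 ε-transitions.
  y ∪ z → 6 states, 4 ε-transitions
  (y ∪ z)* → 8 states, 8 ε-transitions
  (y ∪ z)* ∪ y → 12 states, 12 ε-transitions
  yz → 4 states, 1 ε-transition
  (yz)* → 6 states, 5 ε-transitions
  (yz)*y → 8 states, 6 ε-transitions
  ((yz)*y)* → 10 states, 10 ε-transitions
  zy → 4 states, 1 ε-transition
  ((yz)*y)* ∪ x ∪ zy → 18 states, 17 ε-transitions
  ((y ∪ z)* ∪ y)(((yz)*y)* ∪ x ∪ zy) → 30 states, 30 ε-transitions

30, 30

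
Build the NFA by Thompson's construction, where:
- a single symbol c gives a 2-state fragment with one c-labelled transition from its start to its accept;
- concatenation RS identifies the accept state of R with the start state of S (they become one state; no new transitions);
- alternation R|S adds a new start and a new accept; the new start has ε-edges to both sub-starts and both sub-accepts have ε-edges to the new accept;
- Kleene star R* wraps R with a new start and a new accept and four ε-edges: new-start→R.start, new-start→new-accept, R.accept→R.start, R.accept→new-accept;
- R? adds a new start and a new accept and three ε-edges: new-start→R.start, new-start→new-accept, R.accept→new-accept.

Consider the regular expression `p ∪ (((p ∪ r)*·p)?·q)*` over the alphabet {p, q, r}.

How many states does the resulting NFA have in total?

18

Bottom-up over the parse tree:
Each of the 5 symbol leaves contributes a 2-state fragment.
  p ∪ r = 6 states
  (p ∪ r)* = 8 states
  (p ∪ r)*·p = 9 states
  ((p ∪ r)*·p)? = 11 states
  ((p ∪ r)*·p)?·q = 12 states
  (((p ∪ r)*·p)?·q)* = 14 states
  p ∪ (((p ∪ r)*·p)?·q)* = 18 states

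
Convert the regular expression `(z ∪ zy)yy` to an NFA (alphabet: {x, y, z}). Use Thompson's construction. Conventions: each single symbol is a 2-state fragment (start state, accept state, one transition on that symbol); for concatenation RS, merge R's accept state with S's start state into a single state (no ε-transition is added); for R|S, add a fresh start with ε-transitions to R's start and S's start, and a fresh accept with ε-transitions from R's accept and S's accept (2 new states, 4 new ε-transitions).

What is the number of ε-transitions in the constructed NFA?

4

Per subexpression:
Each of the 5 symbol leaves contributes 0 ε-transitions.
  zy : 0 ε-transitions
  z ∪ zy : 4 ε-transitions
  (z ∪ zy)yy : 4 ε-transitions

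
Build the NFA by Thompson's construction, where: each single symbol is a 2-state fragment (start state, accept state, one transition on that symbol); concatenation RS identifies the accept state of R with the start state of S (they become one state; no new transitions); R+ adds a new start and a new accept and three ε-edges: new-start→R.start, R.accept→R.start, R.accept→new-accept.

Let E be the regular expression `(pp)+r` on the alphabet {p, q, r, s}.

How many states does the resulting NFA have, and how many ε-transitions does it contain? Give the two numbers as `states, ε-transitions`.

6, 3

By structural recursion:
Each of the 3 symbol leaves contributes 2 states and 0 ε-transitions.
  pp : 3 states, 0 ε-transitions
  (pp)+ : 5 states, 3 ε-transitions
  (pp)+r : 6 states, 3 ε-transitions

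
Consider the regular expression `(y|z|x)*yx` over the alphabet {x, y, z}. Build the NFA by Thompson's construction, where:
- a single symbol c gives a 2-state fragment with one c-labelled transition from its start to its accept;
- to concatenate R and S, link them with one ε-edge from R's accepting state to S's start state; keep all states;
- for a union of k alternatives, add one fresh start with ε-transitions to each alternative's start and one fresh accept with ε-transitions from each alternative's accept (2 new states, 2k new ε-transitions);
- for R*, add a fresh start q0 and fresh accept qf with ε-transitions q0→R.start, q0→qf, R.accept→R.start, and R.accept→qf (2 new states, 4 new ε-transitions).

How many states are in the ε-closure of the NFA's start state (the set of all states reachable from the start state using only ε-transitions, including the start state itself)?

7

Let C(F) = |ε-closure(F.start)| within fragment F, and note whether F accepts ε. Symbol fragments have C = 1 and do not accept ε. Then:
  y|z|x — |ε-closure| = 1 + 1 + 1 + 1 = 4 (the new accept is not ε-reachable since no branch accepts ε)
  (y|z|x)* — |ε-closure| = 1 (new start) + 4 (body) + 1 (new accept) = 6
  (y|z|x)*yx — the left operand accepts ε, so the closure extends into the next operand (via the concat ε-link); |ε-closure| = 6 + 1 = 7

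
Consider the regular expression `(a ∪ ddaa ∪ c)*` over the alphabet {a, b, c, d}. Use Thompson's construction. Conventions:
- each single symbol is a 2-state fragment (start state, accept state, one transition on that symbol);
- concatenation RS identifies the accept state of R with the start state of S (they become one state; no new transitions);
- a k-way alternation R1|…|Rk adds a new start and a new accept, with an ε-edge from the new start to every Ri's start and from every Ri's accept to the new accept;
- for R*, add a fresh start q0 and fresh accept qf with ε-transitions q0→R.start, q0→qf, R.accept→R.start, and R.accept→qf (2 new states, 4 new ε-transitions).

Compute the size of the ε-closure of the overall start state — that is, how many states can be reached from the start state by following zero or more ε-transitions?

6

Work bottom-up. For each fragment F, track |ε-closure(F.start)| and whether F's accept lies in that closure (i.e. whether F accepts ε). A single-symbol fragment has closure size 1 and does not accept ε.
  ddaa — same as the first factor's closure: C = 1
  a ∪ ddaa ∪ c — new start ε-reaches every alternative's start; none of them accept ε, so the new accept is not reached: C = 1 + 1 + 1 + 1 = 4
  (a ∪ ddaa ∪ c)* — the star's fresh start ε-reaches both the body's start and the fresh accept: C = 2 + 4 = 6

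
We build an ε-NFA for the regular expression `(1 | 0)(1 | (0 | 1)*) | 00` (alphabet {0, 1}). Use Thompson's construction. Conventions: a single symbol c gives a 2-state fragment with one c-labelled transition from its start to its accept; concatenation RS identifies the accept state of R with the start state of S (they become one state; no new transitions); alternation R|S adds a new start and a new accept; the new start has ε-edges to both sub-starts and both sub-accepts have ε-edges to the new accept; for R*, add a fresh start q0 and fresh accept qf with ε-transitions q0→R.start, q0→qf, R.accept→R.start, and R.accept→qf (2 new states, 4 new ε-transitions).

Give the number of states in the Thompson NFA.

22

By structural recursion:
Each of the 7 symbol leaves contributes a 2-state fragment.
  1 | 0 → 6 states
  0 | 1 → 6 states
  (0 | 1)* → 8 states
  1 | (0 | 1)* → 12 states
  (1 | 0)(1 | (0 | 1)*) → 17 states
  00 → 3 states
  (1 | 0)(1 | (0 | 1)*) | 00 → 22 states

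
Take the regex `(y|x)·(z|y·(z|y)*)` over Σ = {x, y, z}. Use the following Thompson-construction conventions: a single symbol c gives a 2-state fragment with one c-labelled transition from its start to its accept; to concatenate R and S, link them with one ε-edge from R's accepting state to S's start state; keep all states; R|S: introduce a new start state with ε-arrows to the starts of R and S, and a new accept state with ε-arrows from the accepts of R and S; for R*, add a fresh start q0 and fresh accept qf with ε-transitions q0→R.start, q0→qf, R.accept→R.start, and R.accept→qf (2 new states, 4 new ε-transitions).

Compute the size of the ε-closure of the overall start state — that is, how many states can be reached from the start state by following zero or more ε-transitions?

Work bottom-up. For each fragment F, track |ε-closure(F.start)| and whether F's accept lies in that closure (i.e. whether F accepts ε). A single-symbol fragment has closure size 1 and does not accept ε.
  y|x — C = 1 + 1 + 1 = 3 (the new accept is not ε-reachable since no branch accepts ε)
  z|y — C = 1 + 1 + 1 = 3 (the new accept is not ε-reachable since no branch accepts ε)
  (z|y)* — C = 1 (new start) + 3 (body) + 1 (new accept) = 5
  y·(z|y)* — same as the first factor's closure: C = 1
  z|y·(z|y)* — new start ε-reaches every alternative's start; none of them accept ε, so the new accept is not reached: C = 1 + 1 + 1 = 3
  (y|x)·(z|y·(z|y)*) — C equals the left operand's closure size = 3 (its accept is not ε-reachable, so the closure stops there)

3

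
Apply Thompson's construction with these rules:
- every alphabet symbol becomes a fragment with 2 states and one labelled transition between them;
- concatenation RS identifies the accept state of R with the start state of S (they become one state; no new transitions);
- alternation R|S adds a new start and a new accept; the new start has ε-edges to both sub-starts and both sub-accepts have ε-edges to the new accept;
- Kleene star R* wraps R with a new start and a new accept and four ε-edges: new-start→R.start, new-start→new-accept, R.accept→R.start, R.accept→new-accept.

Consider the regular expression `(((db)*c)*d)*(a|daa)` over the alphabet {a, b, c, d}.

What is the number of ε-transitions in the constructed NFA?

16

By structural recursion:
Each of the 8 symbol leaves contributes 0 ε-transitions.
  db — 0 ε-transitions
  (db)* — 4 ε-transitions
  (db)*c — 4 ε-transitions
  ((db)*c)* — 8 ε-transitions
  ((db)*c)*d — 8 ε-transitions
  (((db)*c)*d)* — 12 ε-transitions
  daa — 0 ε-transitions
  a|daa — 4 ε-transitions
  (((db)*c)*d)*(a|daa) — 16 ε-transitions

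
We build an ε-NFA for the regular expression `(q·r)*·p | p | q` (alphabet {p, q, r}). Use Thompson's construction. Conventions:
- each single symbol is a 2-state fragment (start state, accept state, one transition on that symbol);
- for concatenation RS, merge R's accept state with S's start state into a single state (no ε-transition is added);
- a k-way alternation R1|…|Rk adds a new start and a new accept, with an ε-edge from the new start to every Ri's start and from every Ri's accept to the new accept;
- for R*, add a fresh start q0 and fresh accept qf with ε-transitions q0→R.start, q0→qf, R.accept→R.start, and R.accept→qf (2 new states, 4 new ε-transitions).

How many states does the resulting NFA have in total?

Building bottom-up:
Each of the 5 symbol leaves contributes a 2-state fragment.
  q·r — 3 states
  (q·r)* — 5 states
  (q·r)*·p — 6 states
  (q·r)*·p | p | q — 12 states

12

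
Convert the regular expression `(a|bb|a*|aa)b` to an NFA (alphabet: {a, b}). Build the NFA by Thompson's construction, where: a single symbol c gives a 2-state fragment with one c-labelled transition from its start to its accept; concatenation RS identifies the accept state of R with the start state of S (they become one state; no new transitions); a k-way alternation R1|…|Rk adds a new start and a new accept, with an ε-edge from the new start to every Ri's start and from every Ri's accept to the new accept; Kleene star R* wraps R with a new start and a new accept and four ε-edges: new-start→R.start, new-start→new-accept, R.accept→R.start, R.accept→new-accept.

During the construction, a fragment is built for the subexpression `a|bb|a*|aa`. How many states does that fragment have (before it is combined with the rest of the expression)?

Fragment for `a|bb|a*|aa`:
Each of the 6 symbol leaves contributes a 2-state fragment.
  bb — 3 states
  a* — 4 states
  aa — 3 states
  a|bb|a*|aa — 14 states

14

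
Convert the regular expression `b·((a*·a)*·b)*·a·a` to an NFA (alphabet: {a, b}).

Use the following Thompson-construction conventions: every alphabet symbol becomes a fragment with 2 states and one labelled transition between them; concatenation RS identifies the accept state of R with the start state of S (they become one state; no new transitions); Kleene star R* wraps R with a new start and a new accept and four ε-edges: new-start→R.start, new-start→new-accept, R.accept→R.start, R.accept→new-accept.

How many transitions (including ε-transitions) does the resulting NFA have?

Recursing over subexpressions:
Each of the 6 symbol leaves contributes 1 transition (1 symbol, 0 ε).
  a* = 5 transitions (1 symbol, 4 ε)
  a*·a = 6 transitions (2 symbol, 4 ε)
  (a*·a)* = 10 transitions (2 symbol, 8 ε)
  (a*·a)*·b = 11 transitions (3 symbol, 8 ε)
  ((a*·a)*·b)* = 15 transitions (3 symbol, 12 ε)
  b·((a*·a)*·b)*·a·a = 18 transitions (6 symbol, 12 ε)

18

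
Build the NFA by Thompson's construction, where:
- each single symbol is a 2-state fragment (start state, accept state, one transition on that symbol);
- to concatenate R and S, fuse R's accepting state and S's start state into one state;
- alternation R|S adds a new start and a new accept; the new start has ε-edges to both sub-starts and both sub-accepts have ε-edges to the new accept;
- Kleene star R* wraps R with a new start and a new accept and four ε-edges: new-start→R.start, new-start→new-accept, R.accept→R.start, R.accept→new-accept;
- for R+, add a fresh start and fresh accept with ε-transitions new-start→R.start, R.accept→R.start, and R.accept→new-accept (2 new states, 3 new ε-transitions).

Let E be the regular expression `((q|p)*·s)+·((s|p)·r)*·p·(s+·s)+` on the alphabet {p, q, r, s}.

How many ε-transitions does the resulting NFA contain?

25

Bottom-up over the parse tree:
Each of the 9 symbol leaves contributes 0 ε-transitions.
  q|p : 4 ε-transitions
  (q|p)* : 8 ε-transitions
  (q|p)*·s : 8 ε-transitions
  ((q|p)*·s)+ : 11 ε-transitions
  s|p : 4 ε-transitions
  (s|p)·r : 4 ε-transitions
  ((s|p)·r)* : 8 ε-transitions
  s+ : 3 ε-transitions
  s+·s : 3 ε-transitions
  (s+·s)+ : 6 ε-transitions
  ((q|p)*·s)+·((s|p)·r)*·p·(s+·s)+ : 25 ε-transitions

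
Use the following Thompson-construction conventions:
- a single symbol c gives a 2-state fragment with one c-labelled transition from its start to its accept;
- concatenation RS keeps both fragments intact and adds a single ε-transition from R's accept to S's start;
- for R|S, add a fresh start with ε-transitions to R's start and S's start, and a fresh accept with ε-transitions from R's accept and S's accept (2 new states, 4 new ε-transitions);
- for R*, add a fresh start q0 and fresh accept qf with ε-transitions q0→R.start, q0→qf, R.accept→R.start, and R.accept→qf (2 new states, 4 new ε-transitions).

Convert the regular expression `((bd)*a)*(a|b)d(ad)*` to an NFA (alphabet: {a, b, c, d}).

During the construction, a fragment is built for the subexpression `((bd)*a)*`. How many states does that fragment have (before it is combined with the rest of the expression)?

10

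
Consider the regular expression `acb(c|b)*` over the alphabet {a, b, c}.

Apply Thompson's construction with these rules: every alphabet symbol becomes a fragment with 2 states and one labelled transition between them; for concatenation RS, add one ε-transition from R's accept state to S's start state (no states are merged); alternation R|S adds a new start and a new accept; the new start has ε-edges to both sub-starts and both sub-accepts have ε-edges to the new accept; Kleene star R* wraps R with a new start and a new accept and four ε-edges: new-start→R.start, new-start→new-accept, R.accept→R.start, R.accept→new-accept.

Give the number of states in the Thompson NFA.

14

Per subexpression:
Each of the 5 symbol leaves contributes a 2-state fragment.
  c|b → 6 states
  (c|b)* → 8 states
  acb(c|b)* → 14 states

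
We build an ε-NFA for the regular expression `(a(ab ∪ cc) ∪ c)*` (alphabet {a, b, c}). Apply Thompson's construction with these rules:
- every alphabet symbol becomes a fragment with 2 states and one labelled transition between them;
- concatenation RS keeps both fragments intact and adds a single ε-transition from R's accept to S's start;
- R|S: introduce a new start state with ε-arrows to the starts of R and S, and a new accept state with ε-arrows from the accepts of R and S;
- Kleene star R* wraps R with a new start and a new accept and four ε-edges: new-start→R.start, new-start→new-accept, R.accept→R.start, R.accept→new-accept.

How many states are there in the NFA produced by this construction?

18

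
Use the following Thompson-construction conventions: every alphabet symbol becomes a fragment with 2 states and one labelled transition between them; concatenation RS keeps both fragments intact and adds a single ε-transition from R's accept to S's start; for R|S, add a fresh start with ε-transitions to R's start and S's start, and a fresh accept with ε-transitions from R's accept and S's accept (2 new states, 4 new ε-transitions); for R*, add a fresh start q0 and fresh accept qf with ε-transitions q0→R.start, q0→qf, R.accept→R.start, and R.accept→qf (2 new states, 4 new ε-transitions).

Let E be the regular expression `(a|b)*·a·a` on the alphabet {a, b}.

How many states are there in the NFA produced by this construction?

Recursing over subexpressions:
Each of the 4 symbol leaves contributes a 2-state fragment.
  a|b : 6 states
  (a|b)* : 8 states
  (a|b)*·a·a : 12 states

12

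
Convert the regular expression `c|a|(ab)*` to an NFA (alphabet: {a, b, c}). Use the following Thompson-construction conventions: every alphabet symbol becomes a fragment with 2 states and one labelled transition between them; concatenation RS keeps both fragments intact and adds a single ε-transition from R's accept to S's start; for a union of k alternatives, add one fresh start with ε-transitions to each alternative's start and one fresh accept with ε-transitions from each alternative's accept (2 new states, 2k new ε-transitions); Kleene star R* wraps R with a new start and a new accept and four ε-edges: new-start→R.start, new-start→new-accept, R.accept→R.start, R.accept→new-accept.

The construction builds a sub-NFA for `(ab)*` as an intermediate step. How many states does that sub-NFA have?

Fragment for `(ab)*`:
Each of the 2 symbol leaves contributes a 2-state fragment.
  ab = 4 states
  (ab)* = 6 states

6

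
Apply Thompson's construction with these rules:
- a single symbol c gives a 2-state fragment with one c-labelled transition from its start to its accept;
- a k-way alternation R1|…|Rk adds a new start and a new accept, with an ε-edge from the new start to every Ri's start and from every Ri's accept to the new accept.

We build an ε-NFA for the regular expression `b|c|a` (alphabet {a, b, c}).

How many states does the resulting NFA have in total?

8

Recursing over subexpressions:
Each of the 3 symbol leaves contributes a 2-state fragment.
  b|c|a — 8 states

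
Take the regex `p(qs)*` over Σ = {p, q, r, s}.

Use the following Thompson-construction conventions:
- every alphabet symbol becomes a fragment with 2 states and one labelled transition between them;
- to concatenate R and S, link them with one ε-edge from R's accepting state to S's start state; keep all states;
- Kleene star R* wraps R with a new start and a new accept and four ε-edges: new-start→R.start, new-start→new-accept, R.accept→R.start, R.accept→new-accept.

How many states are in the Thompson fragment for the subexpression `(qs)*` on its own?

6

Fragment for `(qs)*`:
Each of the 2 symbol leaves contributes a 2-state fragment.
  qs → 4 states
  (qs)* → 6 states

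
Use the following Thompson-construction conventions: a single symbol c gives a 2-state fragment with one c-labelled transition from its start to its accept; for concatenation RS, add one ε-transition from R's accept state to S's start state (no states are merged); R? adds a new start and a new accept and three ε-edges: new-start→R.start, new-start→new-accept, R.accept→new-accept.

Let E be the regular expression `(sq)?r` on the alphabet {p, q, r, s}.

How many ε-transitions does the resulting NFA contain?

Bottom-up over the parse tree:
Each of the 3 symbol leaves contributes 0 ε-transitions.
  sq = 1 ε-transition
  (sq)? = 4 ε-transitions
  (sq)?r = 5 ε-transitions

5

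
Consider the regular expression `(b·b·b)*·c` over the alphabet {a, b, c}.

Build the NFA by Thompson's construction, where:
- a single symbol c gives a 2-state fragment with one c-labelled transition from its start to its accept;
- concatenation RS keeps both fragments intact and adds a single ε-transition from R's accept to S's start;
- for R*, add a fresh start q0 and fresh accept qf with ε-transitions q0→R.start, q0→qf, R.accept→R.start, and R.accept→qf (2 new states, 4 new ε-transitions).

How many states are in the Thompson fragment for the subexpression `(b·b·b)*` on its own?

Fragment for `(b·b·b)*`:
Each of the 3 symbol leaves contributes a 2-state fragment.
  b·b·b = 6 states
  (b·b·b)* = 8 states

8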